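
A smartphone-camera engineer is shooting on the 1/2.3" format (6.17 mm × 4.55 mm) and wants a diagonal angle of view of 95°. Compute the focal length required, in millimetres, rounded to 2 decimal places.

Sensor diagonal = √(6.17² + 4.55²) = √58.7714 ≈ 7.6663 mm.
From α = 2·arctan(d/2f) we get f = d / (2·tan(α/2)).
With d = 7.6663 mm and α/2 = 47.5°, tan(α/2) ≈ 1.09131, so f ≈ 7.6663 / 2.18262 ≈ 3.5124 mm.

3.51 mm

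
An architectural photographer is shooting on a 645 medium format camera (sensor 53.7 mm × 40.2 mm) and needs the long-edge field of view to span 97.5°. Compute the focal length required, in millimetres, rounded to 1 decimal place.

From α = 2·arctan(w/2f) we get f = w / (2·tan(α/2)).
With w = 53.7 mm and α/2 = 48.75°, tan(α/2) ≈ 1.14028, so f ≈ 53.7 / 2.28056 ≈ 23.5468 mm.

23.5 mm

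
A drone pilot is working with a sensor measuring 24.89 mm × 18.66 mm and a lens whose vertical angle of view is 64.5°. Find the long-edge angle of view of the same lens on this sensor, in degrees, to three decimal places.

From the vertical AOV: f = 18.66 / (2·tan(32.25°)) = 18.66 / 1.26191 ≈ 14.7872 mm.
Long-edge AOV = 2·arctan(24.89 / (2 × 14.7872)) = 2·arctan(0.84161) ≈ 80.1685°.

80.169°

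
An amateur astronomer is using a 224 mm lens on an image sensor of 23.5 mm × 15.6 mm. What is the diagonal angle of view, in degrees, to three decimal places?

7.205°

Sensor diagonal = √(23.5² + 15.6²) = √795.6100 ≈ 28.2066 mm.
Angle of view α = 2·arctan(d/2f) with d = 28.2066 mm and f = 224 mm.
d/2f = 0.06296; arctan(0.06296) ≈ 3.6026°, so α ≈ 7.2053°.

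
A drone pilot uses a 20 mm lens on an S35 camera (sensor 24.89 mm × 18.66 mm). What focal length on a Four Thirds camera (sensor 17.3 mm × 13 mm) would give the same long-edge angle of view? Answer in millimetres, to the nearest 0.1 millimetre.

Equal angle of view means equal width/f ratio, so f₂ = f₁ · (width₂/width₁) = 20 × 17.3/24.89.
f₂ = 20 × 0.69506 ≈ 13.901 mm.

13.9 mm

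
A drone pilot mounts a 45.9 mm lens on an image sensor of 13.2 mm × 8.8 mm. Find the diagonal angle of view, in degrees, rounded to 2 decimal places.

19.61°

Sensor diagonal = √(13.2² + 8.8²) = √251.6800 ≈ 15.8644 mm.
Angle of view α = 2·arctan(d/2f) with d = 15.8644 mm and f = 45.9 mm.
d/2f = 0.17282; arctan(0.17282) ≈ 9.8047°, so α ≈ 19.6095°.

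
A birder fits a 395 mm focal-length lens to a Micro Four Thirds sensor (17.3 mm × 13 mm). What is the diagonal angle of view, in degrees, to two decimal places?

3.14°

Sensor diagonal = √(17.3² + 13²) = √468.2900 ≈ 21.6400 mm.
Angle of view α = 2·arctan(d/2f) with d = 21.6400 mm and f = 395 mm.
d/2f = 0.02739; arctan(0.02739) ≈ 1.5691°, so α ≈ 3.1382°.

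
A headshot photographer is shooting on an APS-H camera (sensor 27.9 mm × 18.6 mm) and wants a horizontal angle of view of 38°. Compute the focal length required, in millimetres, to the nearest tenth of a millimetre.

40.5 mm

From α = 2·arctan(w/2f) we get f = w / (2·tan(α/2)).
With w = 27.9 mm and α/2 = 19°, tan(α/2) ≈ 0.34433, so f ≈ 27.9 / 0.68866 ≈ 40.5137 mm.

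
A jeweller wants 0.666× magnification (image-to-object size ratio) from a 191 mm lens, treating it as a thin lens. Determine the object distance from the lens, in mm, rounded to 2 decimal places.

With m = dᵢ/dₒ and 1/f = 1/dₒ + 1/dᵢ, substituting dᵢ = m·dₒ gives 1/f = (1 + 1/m)/dₒ, hence dₒ = f·(1 + 1/m).
dₒ = 191 × (1 + 1/0.666) = 191 × 2.50150 ≈ 477.787 mm.

477.79 mm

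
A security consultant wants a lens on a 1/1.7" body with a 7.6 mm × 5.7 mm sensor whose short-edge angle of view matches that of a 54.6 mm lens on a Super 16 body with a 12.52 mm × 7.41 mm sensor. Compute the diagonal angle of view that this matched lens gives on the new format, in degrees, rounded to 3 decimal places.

Equal short-edge AOV ⇒ f₂ = f₁ · 5.7/7.41 = 54.6 × 0.76923 ≈ 42.0000 mm.
Sensor diagonal = √(7.6² + 5.7²) = √90.2500 ≈ 9.5000 mm.
Diagonal AOV on the new format = 2·arctan(9.5000 / (2 × 42.0000)) = 2·arctan(0.11310) ≈ 12.9049°.

12.905°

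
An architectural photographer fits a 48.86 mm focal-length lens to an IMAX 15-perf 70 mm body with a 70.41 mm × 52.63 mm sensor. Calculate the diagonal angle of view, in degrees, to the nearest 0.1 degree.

83.9°

Sensor diagonal = √(70.41² + 52.63²) = √7727.4850 ≈ 87.9061 mm.
Angle of view α = 2·arctan(d/2f) with d = 87.9061 mm and f = 48.86 mm.
d/2f = 0.89957; arctan(0.89957) ≈ 41.9736°, so α ≈ 83.9473°.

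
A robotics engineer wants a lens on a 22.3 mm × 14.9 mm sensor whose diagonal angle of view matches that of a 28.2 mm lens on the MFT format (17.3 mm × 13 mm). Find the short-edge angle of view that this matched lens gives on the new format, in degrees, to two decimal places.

24.07°

Sensor diagonal = √(17.3² + 13²) = √468.2900 ≈ 21.6400 mm.
Sensor diagonal = √(22.3² + 14.9²) = √719.3000 ≈ 26.8198 mm.
Equal diagonal AOV ⇒ f₂ = f₁ · 26.8198/21.6400 = 28.2 × 1.23936 ≈ 34.9500 mm.
Short-edge AOV on the new format = 2·arctan(14.9 / (2 × 34.9500)) = 2·arctan(0.21316) ≈ 24.0664°.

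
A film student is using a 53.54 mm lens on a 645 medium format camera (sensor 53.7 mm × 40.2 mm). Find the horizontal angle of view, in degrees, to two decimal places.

53.27°

Angle of view α = 2·arctan(w/2f) with w = 53.7 mm and f = 53.54 mm.
w/2f = 0.50149; arctan(0.50149) ≈ 26.6335°, so α ≈ 53.2670°.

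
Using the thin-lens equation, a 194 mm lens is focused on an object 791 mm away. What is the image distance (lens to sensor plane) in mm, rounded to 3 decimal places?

1/dᵢ = 1/f − 1/dₒ = 1/194 − 1/791 = 0.0038904 mm⁻¹.
dᵢ = 1/0.0038904 ≈ 257.0419 mm.

257.042 mm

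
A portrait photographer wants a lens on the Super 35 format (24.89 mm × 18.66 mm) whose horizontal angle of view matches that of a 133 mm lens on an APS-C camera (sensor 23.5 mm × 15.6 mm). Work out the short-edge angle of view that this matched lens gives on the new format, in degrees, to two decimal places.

7.58°

Equal horizontal AOV ⇒ f₂ = f₁ · 24.89/23.5 = 133 × 1.05915 ≈ 140.8668 mm.
Short-edge AOV on the new format = 2·arctan(18.66 / (2 × 140.8668)) = 2·arctan(0.06623) ≈ 7.5786°.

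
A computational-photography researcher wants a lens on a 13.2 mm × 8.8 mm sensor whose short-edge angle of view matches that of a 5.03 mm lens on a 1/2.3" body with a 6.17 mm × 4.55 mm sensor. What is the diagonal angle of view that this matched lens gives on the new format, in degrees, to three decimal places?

Equal short-edge AOV ⇒ f₂ = f₁ · 8.8/4.55 = 5.03 × 1.93407 ≈ 9.7284 mm.
Sensor diagonal = √(13.2² + 8.8²) = √251.6800 ≈ 15.8644 mm.
Diagonal AOV on the new format = 2·arctan(15.8644 / (2 × 9.7284)) = 2·arctan(0.81537) ≈ 78.3856°.

78.386°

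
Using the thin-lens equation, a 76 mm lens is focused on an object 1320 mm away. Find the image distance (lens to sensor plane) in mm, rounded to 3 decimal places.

80.643 mm

1/dᵢ = 1/f − 1/dₒ = 1/76 − 1/1320 = 0.0124003 mm⁻¹.
dᵢ = 1/0.0124003 ≈ 80.6431 mm.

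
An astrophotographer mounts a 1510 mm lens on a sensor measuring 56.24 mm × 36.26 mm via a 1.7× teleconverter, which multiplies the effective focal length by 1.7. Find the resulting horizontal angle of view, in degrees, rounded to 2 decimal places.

1.26°

Effective focal length f = 1510 × 1.7 = 2567 mm.
α = 2·arctan(56.24 / (2 × 2567)) = 2·arctan(0.01095) ≈ 1.2552°.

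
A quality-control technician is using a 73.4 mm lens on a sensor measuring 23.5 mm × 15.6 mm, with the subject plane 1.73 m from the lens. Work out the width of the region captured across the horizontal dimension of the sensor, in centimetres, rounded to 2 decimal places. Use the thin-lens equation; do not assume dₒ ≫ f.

53.04 cm

dₒ: 1.73 m = 1730 mm.
Similar triangles through the lens centre give W/dₒ = w/dᵢ; with 1/f = 1/dₒ + 1/dᵢ this gives W = w·(dₒ − f)/f.
W = 23.5 mm × (1730 − 73.4) / 73.4 = 23.5 × 22.5695 ≈ 530.383 mm = 53.0383 cm.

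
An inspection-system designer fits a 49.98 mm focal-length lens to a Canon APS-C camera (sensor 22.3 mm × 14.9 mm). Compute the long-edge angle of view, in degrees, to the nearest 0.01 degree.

25.15°

Angle of view α = 2·arctan(w/2f) with w = 22.3 mm and f = 49.98 mm.
w/2f = 0.22309; arctan(0.22309) ≈ 12.5761°, so α ≈ 25.1523°.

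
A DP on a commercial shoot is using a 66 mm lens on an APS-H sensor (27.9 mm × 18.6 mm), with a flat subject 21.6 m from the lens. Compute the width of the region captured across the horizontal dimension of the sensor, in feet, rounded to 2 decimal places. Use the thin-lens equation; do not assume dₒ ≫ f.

29.87 ft

dₒ: 21.6 m = 21600 mm.
Similar triangles through the lens centre give W/dₒ = w/dᵢ; with 1/f = 1/dₒ + 1/dᵢ this gives W = w·(dₒ − f)/f.
W = 27.9 mm × (21600 − 66) / 66 = 27.9 × 326.2727 ≈ 9103.009 mm = 9103.009/304.8 ft = 29.8655 ft.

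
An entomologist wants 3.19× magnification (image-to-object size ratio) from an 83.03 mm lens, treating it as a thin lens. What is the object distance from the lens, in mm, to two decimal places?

With m = dᵢ/dₒ and 1/f = 1/dₒ + 1/dᵢ, substituting dᵢ = m·dₒ gives 1/f = (1 + 1/m)/dₒ, hence dₒ = f·(1 + 1/m).
dₒ = 83.03 × (1 + 1/3.19) = 83.03 × 1.31348 ≈ 109.058 mm.

109.06 mm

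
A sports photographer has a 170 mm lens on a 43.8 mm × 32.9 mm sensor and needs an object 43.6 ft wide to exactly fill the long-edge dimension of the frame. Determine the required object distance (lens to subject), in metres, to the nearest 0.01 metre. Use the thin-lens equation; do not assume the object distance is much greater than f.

W: 43.6 ft × 304.8 mm/ft = 13289.28 mm.
Magnification m = w/W = dᵢ/dₒ; combined with 1/f = 1/dₒ + 1/dᵢ this gives dₒ = f·(1 + W/w).
dₒ = 170 mm × (1 + 13289.3/43.8) = 170 × 304.4082 ≈ 51749.396 mm = 51.7494 m.

51.75 m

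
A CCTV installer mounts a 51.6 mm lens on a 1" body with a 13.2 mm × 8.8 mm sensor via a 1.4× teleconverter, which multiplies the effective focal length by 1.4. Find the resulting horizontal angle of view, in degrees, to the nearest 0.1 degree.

Effective focal length f = 51.6 × 1.4 = 72.24 mm.
α = 2·arctan(13.2 / (2 × 72.24)) = 2·arctan(0.09136) ≈ 10.4403°.

10.4°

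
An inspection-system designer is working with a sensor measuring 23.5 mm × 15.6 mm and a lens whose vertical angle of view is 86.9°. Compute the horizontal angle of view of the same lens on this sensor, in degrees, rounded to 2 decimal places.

From the vertical AOV: f = 15.6 / (2·tan(43.45°)) = 15.6 / 1.89461 ≈ 8.2339 mm.
Horizontal AOV = 2·arctan(23.5 / (2 × 8.2339)) = 2·arctan(1.42703) ≈ 109.9580°.

109.96°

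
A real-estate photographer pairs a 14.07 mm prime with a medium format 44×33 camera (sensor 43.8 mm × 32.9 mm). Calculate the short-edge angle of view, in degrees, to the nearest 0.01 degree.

Angle of view α = 2·arctan(h/2f) with h = 32.9 mm and f = 14.07 mm.
h/2f = 1.16915; arctan(1.16915) ≈ 49.4590°, so α ≈ 98.9180°.

98.92°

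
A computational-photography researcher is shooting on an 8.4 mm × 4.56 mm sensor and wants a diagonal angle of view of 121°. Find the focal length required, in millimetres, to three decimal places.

2.704 mm

Sensor diagonal = √(8.4² + 4.56²) = √91.3536 ≈ 9.5579 mm.
From α = 2·arctan(d/2f) we get f = d / (2·tan(α/2)).
With d = 9.5579 mm and α/2 = 60.5°, tan(α/2) ≈ 1.76749, so f ≈ 9.5579 / 3.53499 ≈ 2.7038 mm.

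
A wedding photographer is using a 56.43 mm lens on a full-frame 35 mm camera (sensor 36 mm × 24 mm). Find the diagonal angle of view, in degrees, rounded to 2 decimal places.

Sensor diagonal = √(36² + 24²) = √1872.0000 ≈ 43.2666 mm.
Angle of view α = 2·arctan(d/2f) with d = 43.2666 mm and f = 56.43 mm.
d/2f = 0.38337; arctan(0.38337) ≈ 20.9751°, so α ≈ 41.9502°.

41.95°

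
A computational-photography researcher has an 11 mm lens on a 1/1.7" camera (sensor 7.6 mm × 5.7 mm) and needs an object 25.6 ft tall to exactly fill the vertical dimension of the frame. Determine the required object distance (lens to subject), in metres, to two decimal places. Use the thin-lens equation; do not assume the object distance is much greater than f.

15.07 m

W: 25.6 ft × 304.8 mm/ft = 7802.88 mm.
Magnification m = h/W = dᵢ/dₒ; combined with 1/f = 1/dₒ + 1/dᵢ this gives dₒ = f·(1 + W/h).
dₒ = 11 mm × (1 + 7802.88/5.7) = 11 × 1369.9263 ≈ 15069.189 mm = 15.0692 m.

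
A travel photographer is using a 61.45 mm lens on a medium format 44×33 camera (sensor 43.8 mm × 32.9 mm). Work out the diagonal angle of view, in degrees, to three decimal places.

Sensor diagonal = √(43.8² + 32.9²) = √3000.8500 ≈ 54.7800 mm.
Angle of view α = 2·arctan(d/2f) with d = 54.7800 mm and f = 61.45 mm.
d/2f = 0.44573; arctan(0.44573) ≈ 24.0239°, so α ≈ 48.0478°.

48.048°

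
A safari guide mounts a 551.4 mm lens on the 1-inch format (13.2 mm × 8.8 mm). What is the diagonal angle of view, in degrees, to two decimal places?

1.65°

Sensor diagonal = √(13.2² + 8.8²) = √251.6800 ≈ 15.8644 mm.
Angle of view α = 2·arctan(d/2f) with d = 15.8644 mm and f = 551.4 mm.
d/2f = 0.01439; arctan(0.01439) ≈ 0.8242°, so α ≈ 1.6484°.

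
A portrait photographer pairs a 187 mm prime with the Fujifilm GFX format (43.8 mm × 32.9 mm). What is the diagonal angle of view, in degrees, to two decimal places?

16.67°

Sensor diagonal = √(43.8² + 32.9²) = √3000.8500 ≈ 54.7800 mm.
Angle of view α = 2·arctan(d/2f) with d = 54.7800 mm and f = 187 mm.
d/2f = 0.14647; arctan(0.14647) ≈ 8.3329°, so α ≈ 16.6658°.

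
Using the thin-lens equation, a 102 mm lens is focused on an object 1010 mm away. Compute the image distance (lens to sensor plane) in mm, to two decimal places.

113.46 mm

1/dᵢ = 1/f − 1/dₒ = 1/102 − 1/1010 = 0.0088138 mm⁻¹.
dᵢ = 1/0.0088138 ≈ 113.4581 mm.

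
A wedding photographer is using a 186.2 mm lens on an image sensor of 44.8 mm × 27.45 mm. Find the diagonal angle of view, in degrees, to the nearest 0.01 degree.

Sensor diagonal = √(44.8² + 27.45²) = √2760.5425 ≈ 52.5409 mm.
Angle of view α = 2·arctan(d/2f) with d = 52.5409 mm and f = 186.2 mm.
d/2f = 0.14109; arctan(0.14109) ≈ 8.0307°, so α ≈ 16.0614°.

16.06°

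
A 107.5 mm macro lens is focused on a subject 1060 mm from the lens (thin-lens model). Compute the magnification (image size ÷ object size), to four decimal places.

Thin lens: 1/f = 1/dₒ + 1/dᵢ → 1/dᵢ = 1/107.5 − 1/1060 = 0.0083589 mm⁻¹, so dᵢ ≈ 119.6325 mm.
Magnification m = dᵢ/dₒ = 119.6325/1060 ≈ 0.11286.

0.1129×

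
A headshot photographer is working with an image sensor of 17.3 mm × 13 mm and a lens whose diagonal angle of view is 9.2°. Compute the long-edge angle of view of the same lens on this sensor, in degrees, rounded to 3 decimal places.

Sensor diagonal = √(17.3² + 13²) = √468.2900 ≈ 21.6400 mm.
From the diagonal AOV: f = 21.6400 / (2·tan(4.6°)) = 21.6400 / 0.16092 ≈ 134.4800 mm.
Long-edge AOV = 2·arctan(17.3 / (2 × 134.4800)) = 2·arctan(0.06432) ≈ 7.3606°.

7.361°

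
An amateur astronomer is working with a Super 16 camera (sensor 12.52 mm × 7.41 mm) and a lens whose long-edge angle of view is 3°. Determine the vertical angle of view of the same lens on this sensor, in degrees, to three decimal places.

From the long-edge AOV: f = 12.52 / (2·tan(1.5°)) = 12.52 / 0.05237 ≈ 239.0598 mm.
Vertical AOV = 2·arctan(7.41 / (2 × 239.0598)) = 2·arctan(0.01550) ≈ 1.7758°.

1.776°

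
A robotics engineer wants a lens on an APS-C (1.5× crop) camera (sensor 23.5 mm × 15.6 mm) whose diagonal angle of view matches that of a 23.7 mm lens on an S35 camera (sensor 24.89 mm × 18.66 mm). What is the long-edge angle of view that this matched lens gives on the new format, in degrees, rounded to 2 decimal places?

57.34°

Sensor diagonal = √(24.89² + 18.66²) = √967.7077 ≈ 31.1080 mm.
Sensor diagonal = √(23.5² + 15.6²) = √795.6100 ≈ 28.2066 mm.
Equal diagonal AOV ⇒ f₂ = f₁ · 28.2066/31.1080 = 23.7 × 0.90673 ≈ 21.4895 mm.
Long-edge AOV on the new format = 2·arctan(23.5 / (2 × 21.4895)) = 2·arctan(0.54678) ≈ 57.3378°.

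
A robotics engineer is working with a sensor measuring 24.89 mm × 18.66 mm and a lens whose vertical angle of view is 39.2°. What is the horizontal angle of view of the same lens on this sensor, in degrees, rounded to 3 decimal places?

50.813°

From the vertical AOV: f = 18.66 / (2·tan(19.6°)) = 18.66 / 0.71217 ≈ 26.2017 mm.
Horizontal AOV = 2·arctan(24.89 / (2 × 26.2017)) = 2·arctan(0.47497) ≈ 50.8126°.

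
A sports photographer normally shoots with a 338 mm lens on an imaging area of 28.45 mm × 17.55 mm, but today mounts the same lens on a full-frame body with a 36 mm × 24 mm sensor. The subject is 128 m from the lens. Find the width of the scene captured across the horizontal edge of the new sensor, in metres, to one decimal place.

13.6 m

The focal length stays 338 mm; the relevant sensor dimension is now w = 36 mm. Object distance dₒ = 128 m = 128000 mm.
Thin-lens field width W = w·(dₒ − f)/f = 36 × (128000 − 338)/338 ≈ 13597.136 mm = 13.5971 m.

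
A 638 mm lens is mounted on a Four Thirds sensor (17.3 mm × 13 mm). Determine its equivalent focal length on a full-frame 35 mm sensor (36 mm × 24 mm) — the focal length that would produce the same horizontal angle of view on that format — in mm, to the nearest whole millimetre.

1328 mm

Equal angle of view means equal width/f ratio, so f₂ = f₁ · (width₂/width₁) = 638 × 36/17.3.
f₂ = 638 × 2.08092 ≈ 1327.630 mm.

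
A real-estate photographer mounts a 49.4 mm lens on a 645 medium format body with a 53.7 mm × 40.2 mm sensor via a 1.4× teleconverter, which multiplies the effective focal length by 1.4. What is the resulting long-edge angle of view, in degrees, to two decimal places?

Effective focal length f = 49.4 × 1.4 = 69.16 mm.
α = 2·arctan(53.7 / (2 × 69.16)) = 2·arctan(0.38823) ≈ 42.4354°.

42.44°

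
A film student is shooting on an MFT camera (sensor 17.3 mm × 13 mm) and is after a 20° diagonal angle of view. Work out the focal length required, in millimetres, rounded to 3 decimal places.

Sensor diagonal = √(17.3² + 13²) = √468.2900 ≈ 21.6400 mm.
From α = 2·arctan(d/2f) we get f = d / (2·tan(α/2)).
With d = 21.6400 mm and α/2 = 10°, tan(α/2) ≈ 0.17633, so f ≈ 21.6400 / 0.35265 ≈ 61.3633 mm.

61.363 mm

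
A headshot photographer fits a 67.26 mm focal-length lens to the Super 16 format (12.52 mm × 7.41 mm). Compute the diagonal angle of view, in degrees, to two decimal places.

12.35°

Sensor diagonal = √(12.52² + 7.41²) = √211.6585 ≈ 14.5485 mm.
Angle of view α = 2·arctan(d/2f) with d = 14.5485 mm and f = 67.26 mm.
d/2f = 0.10815; arctan(0.10815) ≈ 6.1726°, so α ≈ 12.3452°.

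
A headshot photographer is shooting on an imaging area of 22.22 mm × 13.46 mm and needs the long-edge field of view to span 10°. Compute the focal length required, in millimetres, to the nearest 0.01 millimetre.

126.99 mm

From α = 2·arctan(w/2f) we get f = w / (2·tan(α/2)).
With w = 22.22 mm and α/2 = 5°, tan(α/2) ≈ 0.08749, so f ≈ 22.22 / 0.17498 ≈ 126.9879 mm.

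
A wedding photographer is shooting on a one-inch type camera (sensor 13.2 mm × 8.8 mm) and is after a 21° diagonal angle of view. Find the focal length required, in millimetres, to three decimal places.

Sensor diagonal = √(13.2² + 8.8²) = √251.6800 ≈ 15.8644 mm.
From α = 2·arctan(d/2f) we get f = d / (2·tan(α/2)).
With d = 15.8644 mm and α/2 = 10.5°, tan(α/2) ≈ 0.18534, so f ≈ 15.8644 / 0.37068 ≈ 42.7984 mm.

42.798 mm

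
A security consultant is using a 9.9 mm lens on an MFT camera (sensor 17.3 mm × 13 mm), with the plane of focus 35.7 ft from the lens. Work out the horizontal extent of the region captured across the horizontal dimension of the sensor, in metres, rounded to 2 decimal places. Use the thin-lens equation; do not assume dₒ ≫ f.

19.00 m

dₒ: 35.7 ft × 304.8 mm/ft = 10881.36 mm.
Similar triangles through the lens centre give W/dₒ = w/dᵢ; with 1/f = 1/dₒ + 1/dᵢ this gives W = w·(dₒ − f)/f.
W = 17.3 mm × (10881.4 − 9.9) / 9.9 = 17.3 × 1098.1272 ≈ 18997.601 mm = 18.9976 m.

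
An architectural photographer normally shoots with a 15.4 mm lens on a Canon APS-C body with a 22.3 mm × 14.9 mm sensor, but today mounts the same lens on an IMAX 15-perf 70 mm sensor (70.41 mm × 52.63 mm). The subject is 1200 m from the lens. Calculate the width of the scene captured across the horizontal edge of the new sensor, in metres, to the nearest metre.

The focal length stays 15.4 mm; the relevant sensor dimension is now w = 70.41 mm. Object distance dₒ = 1200 m = 1.2e+06 mm.
Thin-lens field width W = w·(dₒ − f)/f = 70.41 × (1.2e+06 − 15.4)/15.4 ≈ 5486423.096 mm = 5486.42 m.

5486 m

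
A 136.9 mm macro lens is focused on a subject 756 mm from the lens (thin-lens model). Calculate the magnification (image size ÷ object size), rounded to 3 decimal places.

0.221×

Thin lens: 1/f = 1/dₒ + 1/dᵢ → 1/dᵢ = 1/136.9 − 1/756 = 0.0059819 mm⁻¹, so dᵢ ≈ 167.1723 mm.
Magnification m = dᵢ/dₒ = 167.1723/756 ≈ 0.22113.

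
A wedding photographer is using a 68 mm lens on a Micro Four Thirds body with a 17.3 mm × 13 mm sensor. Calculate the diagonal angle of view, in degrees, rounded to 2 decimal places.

Sensor diagonal = √(17.3² + 13²) = √468.2900 ≈ 21.6400 mm.
Angle of view α = 2·arctan(d/2f) with d = 21.6400 mm and f = 68 mm.
d/2f = 0.15912; arctan(0.15912) ≈ 9.0410°, so α ≈ 18.0820°.

18.08°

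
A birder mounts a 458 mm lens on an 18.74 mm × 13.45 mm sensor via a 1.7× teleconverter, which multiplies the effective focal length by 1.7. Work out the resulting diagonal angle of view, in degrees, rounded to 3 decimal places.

Effective focal length f = 458 × 1.7 = 778.6 mm.
Sensor diagonal = √(18.74² + 13.45²) = √532.0901 ≈ 23.0671 mm.
α = 2·arctan(23.067 / (2 × 778.6)) = 2·arctan(0.01481) ≈ 1.6973°.

1.697°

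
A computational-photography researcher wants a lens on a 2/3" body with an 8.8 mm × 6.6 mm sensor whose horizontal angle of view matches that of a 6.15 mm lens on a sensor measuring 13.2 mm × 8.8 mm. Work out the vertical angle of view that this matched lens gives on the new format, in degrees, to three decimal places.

Equal horizontal AOV ⇒ f₂ = f₁ · 8.8/13.2 = 6.15 × 0.66667 ≈ 4.1000 mm.
Vertical AOV on the new format = 2·arctan(6.6 / (2 × 4.1000)) = 2·arctan(0.80488) ≈ 77.6596°.

77.660°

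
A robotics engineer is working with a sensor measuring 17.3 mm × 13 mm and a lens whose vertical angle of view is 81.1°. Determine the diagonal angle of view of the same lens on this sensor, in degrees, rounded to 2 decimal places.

109.85°

From the vertical AOV: f = 13 / (2·tan(40.55°)) = 13 / 1.71118 ≈ 7.5971 mm.
Sensor diagonal = √(17.3² + 13²) = √468.2900 ≈ 21.6400 mm.
Diagonal AOV = 2·arctan(21.6400 / (2 × 7.5971)) = 2·arctan(1.42423) ≈ 109.8520°.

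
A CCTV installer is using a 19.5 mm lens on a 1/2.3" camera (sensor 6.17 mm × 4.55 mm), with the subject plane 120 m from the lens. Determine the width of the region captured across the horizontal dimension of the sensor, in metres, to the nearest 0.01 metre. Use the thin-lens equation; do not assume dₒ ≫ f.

dₒ: 120 m = 120000 mm.
Similar triangles through the lens centre give W/dₒ = w/dᵢ; with 1/f = 1/dₒ + 1/dᵢ this gives W = w·(dₒ − f)/f.
W = 6.17 mm × (120000 − 19.5) / 19.5 = 6.17 × 6152.8462 ≈ 37963.061 mm = 37.9631 m.

37.96 m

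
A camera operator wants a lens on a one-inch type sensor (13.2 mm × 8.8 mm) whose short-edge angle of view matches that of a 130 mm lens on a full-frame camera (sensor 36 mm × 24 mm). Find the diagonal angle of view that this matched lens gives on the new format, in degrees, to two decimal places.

18.90°

Equal short-edge AOV ⇒ f₂ = f₁ · 8.8/24 = 130 × 0.36667 ≈ 47.6667 mm.
Sensor diagonal = √(13.2² + 8.8²) = √251.6800 ≈ 15.8644 mm.
Diagonal AOV on the new format = 2·arctan(15.8644 / (2 × 47.6667)) = 2·arctan(0.16641) ≈ 18.8960°.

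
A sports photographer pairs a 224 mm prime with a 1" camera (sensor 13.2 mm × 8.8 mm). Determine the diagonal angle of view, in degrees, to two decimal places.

4.06°

Sensor diagonal = √(13.2² + 8.8²) = √251.6800 ≈ 15.8644 mm.
Angle of view α = 2·arctan(d/2f) with d = 15.8644 mm and f = 224 mm.
d/2f = 0.03541; arctan(0.03541) ≈ 2.0281°, so α ≈ 4.0562°.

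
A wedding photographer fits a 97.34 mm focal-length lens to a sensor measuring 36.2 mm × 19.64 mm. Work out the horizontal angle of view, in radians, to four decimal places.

0.3677 rad

Angle of view α = 2·arctan(w/2f) with w = 36.2 mm and f = 97.34 mm.
w/2f = 0.18595; arctan(0.18595) ≈ 0.1838 rad, so α ≈ 0.3677 rad.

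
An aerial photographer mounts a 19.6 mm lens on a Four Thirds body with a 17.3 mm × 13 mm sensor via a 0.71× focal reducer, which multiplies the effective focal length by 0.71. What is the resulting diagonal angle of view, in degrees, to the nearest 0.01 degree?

75.73°

Effective focal length f = 19.6 × 0.71 = 13.916 mm.
Sensor diagonal = √(17.3² + 13²) = √468.2900 ≈ 21.6400 mm.
α = 2·arctan(21.640 / (2 × 13.916)) = 2·arctan(0.77752) ≈ 75.7317°.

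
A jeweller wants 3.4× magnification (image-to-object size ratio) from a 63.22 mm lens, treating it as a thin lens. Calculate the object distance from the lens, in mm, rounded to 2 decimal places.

With m = dᵢ/dₒ and 1/f = 1/dₒ + 1/dᵢ, substituting dᵢ = m·dₒ gives 1/f = (1 + 1/m)/dₒ, hence dₒ = f·(1 + 1/m).
dₒ = 63.22 × (1 + 1/3.4) = 63.22 × 1.29412 ≈ 81.814 mm.

81.81 mm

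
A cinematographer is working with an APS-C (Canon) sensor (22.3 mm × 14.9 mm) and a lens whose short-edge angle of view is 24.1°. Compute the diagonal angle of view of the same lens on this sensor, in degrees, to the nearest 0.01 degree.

42.04°

From the short-edge AOV: f = 14.9 / (2·tan(12.05°)) = 14.9 / 0.42694 ≈ 34.8997 mm.
Sensor diagonal = √(22.3² + 14.9²) = √719.3000 ≈ 26.8198 mm.
Diagonal AOV = 2·arctan(26.8198 / (2 × 34.8997)) = 2·arctan(0.38424) ≈ 42.0376°.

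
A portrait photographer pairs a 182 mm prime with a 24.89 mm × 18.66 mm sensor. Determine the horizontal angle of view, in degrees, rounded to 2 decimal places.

Angle of view α = 2·arctan(w/2f) with w = 24.89 mm and f = 182 mm.
w/2f = 0.06838; arctan(0.06838) ≈ 3.9117°, so α ≈ 7.8235°.

7.82°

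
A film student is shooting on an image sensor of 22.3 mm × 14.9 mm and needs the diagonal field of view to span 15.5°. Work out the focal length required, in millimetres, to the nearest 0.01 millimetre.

98.53 mm

Sensor diagonal = √(22.3² + 14.9²) = √719.3000 ≈ 26.8198 mm.
From α = 2·arctan(d/2f) we get f = d / (2·tan(α/2)).
With d = 26.8198 mm and α/2 = 7.75°, tan(α/2) ≈ 0.13609, so f ≈ 26.8198 / 0.27219 ≈ 98.5340 mm.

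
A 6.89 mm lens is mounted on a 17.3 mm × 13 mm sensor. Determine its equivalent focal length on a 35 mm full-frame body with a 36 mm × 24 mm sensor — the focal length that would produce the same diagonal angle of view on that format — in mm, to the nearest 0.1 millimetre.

13.8 mm

Sensor diagonal = √(17.3² + 13²) = √468.2900 ≈ 21.6400 mm.
Sensor diagonal = √(36² + 24²) = √1872.0000 ≈ 43.2666 mm.
Equal angle of view means equal diagonal/f ratio, so f₂ = f₁ · (diagonal₂/diagonal₁) = 6.89 × 43.2666/21.6400.
f₂ = 6.89 × 1.99938 ≈ 13.776 mm.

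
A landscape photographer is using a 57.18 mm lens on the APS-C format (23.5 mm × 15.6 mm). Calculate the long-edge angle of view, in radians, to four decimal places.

Angle of view α = 2·arctan(w/2f) with w = 23.5 mm and f = 57.18 mm.
w/2f = 0.20549; arctan(0.20549) ≈ 0.2027 rad, so α ≈ 0.4053 rad.

0.4053 rad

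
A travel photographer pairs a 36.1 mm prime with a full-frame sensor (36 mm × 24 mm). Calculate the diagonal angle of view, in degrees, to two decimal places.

Sensor diagonal = √(36² + 24²) = √1872.0000 ≈ 43.2666 mm.
Angle of view α = 2·arctan(d/2f) with d = 43.2666 mm and f = 36.1 mm.
d/2f = 0.59926; arctan(0.59926) ≈ 30.9326°, so α ≈ 61.8652°.

61.87°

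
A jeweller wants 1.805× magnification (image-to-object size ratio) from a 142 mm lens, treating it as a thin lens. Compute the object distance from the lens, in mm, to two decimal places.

With m = dᵢ/dₒ and 1/f = 1/dₒ + 1/dᵢ, substituting dᵢ = m·dₒ gives 1/f = (1 + 1/m)/dₒ, hence dₒ = f·(1 + 1/m).
dₒ = 142 × (1 + 1/1.805) = 142 × 1.55402 ≈ 220.670 mm.

220.67 mm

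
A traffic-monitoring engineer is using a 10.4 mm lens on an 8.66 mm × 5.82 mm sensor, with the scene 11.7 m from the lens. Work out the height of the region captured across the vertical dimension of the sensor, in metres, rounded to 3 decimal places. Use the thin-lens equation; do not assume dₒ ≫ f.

dₒ: 11.7 m = 11700 mm.
Similar triangles through the lens centre give W/dₒ = h/dᵢ; with 1/f = 1/dₒ + 1/dᵢ this gives W = h·(dₒ − f)/f.
W = 5.82 mm × (11700 − 10.4) / 10.4 = 5.82 × 1124.0000 ≈ 6541.680 mm = 6.54168 m.

6.542 m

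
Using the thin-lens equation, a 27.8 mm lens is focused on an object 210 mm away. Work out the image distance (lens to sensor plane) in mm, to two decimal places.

1/dᵢ = 1/f − 1/dₒ = 1/27.8 − 1/210 = 0.0312093 mm⁻¹.
dᵢ = 1/0.0312093 ≈ 32.0417 mm.

32.04 mm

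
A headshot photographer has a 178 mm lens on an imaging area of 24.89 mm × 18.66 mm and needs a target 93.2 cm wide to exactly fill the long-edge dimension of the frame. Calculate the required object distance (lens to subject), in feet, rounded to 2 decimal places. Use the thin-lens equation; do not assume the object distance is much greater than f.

W: 93.2 cm = 932 mm.
Magnification m = w/W = dᵢ/dₒ; combined with 1/f = 1/dₒ + 1/dᵢ this gives dₒ = f·(1 + W/w).
dₒ = 178 mm × (1 + 932/24.89) = 178 × 38.4448 ≈ 6843.167 mm = 6843.167/304.8 ft = 22.4513 ft.

22.45 ft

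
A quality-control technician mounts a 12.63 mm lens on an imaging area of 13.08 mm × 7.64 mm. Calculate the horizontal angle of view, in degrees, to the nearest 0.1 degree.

54.8°

Angle of view α = 2·arctan(w/2f) with w = 13.08 mm and f = 12.63 mm.
w/2f = 0.51781; arctan(0.51781) ≈ 27.3758°, so α ≈ 54.7516°.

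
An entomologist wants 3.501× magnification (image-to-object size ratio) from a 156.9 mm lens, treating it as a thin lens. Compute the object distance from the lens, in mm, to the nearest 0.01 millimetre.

With m = dᵢ/dₒ and 1/f = 1/dₒ + 1/dᵢ, substituting dᵢ = m·dₒ gives 1/f = (1 + 1/m)/dₒ, hence dₒ = f·(1 + 1/m).
dₒ = 156.9 × (1 + 1/3.501) = 156.9 × 1.28563 ≈ 201.716 mm.

201.72 mm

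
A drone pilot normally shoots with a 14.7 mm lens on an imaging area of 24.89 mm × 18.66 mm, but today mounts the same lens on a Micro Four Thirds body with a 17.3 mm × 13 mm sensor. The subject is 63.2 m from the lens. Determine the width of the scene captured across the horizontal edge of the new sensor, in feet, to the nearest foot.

244 ft

The focal length stays 14.7 mm; the relevant sensor dimension is now w = 17.3 mm. Object distance dₒ = 63.2 m = 63200 mm.
Thin-lens field width W = w·(dₒ − f)/f = 17.3 × (63200 − 14.7)/14.7 ≈ 74360.931 mm = 74360.931/304.8 ft = 243.966 ft.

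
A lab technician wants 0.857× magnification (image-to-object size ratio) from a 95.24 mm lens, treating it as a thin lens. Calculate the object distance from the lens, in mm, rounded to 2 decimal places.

206.37 mm

With m = dᵢ/dₒ and 1/f = 1/dₒ + 1/dᵢ, substituting dᵢ = m·dₒ gives 1/f = (1 + 1/m)/dₒ, hence dₒ = f·(1 + 1/m).
dₒ = 95.24 × (1 + 1/0.857) = 95.24 × 2.16686 ≈ 206.372 mm.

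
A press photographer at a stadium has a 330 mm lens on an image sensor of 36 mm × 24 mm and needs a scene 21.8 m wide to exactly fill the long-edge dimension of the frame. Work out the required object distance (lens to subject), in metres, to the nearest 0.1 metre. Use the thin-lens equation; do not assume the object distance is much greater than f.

W: 21.8 m = 21800 mm.
Magnification m = w/W = dᵢ/dₒ; combined with 1/f = 1/dₒ + 1/dᵢ this gives dₒ = f·(1 + W/w).
dₒ = 330 mm × (1 + 21800/36) = 330 × 606.5556 ≈ 200163.333 mm = 200.163 m.

200.2 m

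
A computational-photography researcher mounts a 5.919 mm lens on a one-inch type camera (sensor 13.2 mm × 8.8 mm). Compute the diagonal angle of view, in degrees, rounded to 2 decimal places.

106.54°

Sensor diagonal = √(13.2² + 8.8²) = √251.6800 ≈ 15.8644 mm.
Angle of view α = 2·arctan(d/2f) with d = 15.8644 mm and f = 5.919 mm.
d/2f = 1.34013; arctan(1.34013) ≈ 53.2698°, so α ≈ 106.5396°.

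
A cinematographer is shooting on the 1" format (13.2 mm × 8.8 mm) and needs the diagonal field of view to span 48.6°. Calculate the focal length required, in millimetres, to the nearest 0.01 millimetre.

Sensor diagonal = √(13.2² + 8.8²) = √251.6800 ≈ 15.8644 mm.
From α = 2·arctan(d/2f) we get f = d / (2·tan(α/2)).
With d = 15.8644 mm and α/2 = 24.3°, tan(α/2) ≈ 0.45152, so f ≈ 15.8644 / 0.90303 ≈ 17.5679 mm.

17.57 mm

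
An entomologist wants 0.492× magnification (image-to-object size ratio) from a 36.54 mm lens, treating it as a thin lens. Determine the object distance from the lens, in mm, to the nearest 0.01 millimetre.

With m = dᵢ/dₒ and 1/f = 1/dₒ + 1/dᵢ, substituting dᵢ = m·dₒ gives 1/f = (1 + 1/m)/dₒ, hence dₒ = f·(1 + 1/m).
dₒ = 36.54 × (1 + 1/0.492) = 36.54 × 3.03252 ≈ 110.808 mm.

110.81 mm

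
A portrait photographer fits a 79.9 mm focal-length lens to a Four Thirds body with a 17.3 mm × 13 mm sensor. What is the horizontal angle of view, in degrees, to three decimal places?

12.358°

Angle of view α = 2·arctan(w/2f) with w = 17.3 mm and f = 79.9 mm.
w/2f = 0.10826; arctan(0.10826) ≈ 6.1788°, so α ≈ 12.3576°.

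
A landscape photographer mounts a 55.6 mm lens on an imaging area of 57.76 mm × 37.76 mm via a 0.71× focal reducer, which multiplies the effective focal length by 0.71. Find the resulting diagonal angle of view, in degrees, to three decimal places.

Effective focal length f = 55.6 × 0.71 = 39.476 mm.
Sensor diagonal = √(57.76² + 37.76²) = √4762.0352 ≈ 69.0075 mm.
α = 2·arctan(69.008 / (2 × 39.476)) = 2·arctan(0.87404) ≈ 82.3098°.

82.310°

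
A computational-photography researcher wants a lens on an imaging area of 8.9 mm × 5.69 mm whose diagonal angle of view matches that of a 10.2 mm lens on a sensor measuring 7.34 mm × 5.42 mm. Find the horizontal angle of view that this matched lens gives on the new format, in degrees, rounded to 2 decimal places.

Sensor diagonal = √(7.34² + 5.42²) = √83.2520 ≈ 9.1243 mm.
Sensor diagonal = √(8.9² + 5.69²) = √111.5861 ≈ 10.5634 mm.
Equal diagonal AOV ⇒ f₂ = f₁ · 10.5634/9.1243 = 10.2 × 1.15773 ≈ 11.8089 mm.
Horizontal AOV on the new format = 2·arctan(8.9 / (2 × 11.8089)) = 2·arctan(0.37684) ≈ 41.2964°.

41.30°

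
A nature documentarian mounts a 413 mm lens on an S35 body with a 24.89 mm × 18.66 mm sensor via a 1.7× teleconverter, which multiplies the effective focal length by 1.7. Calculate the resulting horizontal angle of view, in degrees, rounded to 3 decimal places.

Effective focal length f = 413 × 1.7 = 702.1 mm.
α = 2·arctan(24.89 / (2 × 702.1)) = 2·arctan(0.01773) ≈ 2.0310°.

2.031°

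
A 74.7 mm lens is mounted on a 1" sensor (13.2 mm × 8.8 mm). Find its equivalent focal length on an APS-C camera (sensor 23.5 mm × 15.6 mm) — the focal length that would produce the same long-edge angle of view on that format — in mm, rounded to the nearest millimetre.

133 mm

Equal angle of view means equal width/f ratio, so f₂ = f₁ · (width₂/width₁) = 74.7 × 23.5/13.2.
f₂ = 74.7 × 1.78030 ≈ 132.989 mm.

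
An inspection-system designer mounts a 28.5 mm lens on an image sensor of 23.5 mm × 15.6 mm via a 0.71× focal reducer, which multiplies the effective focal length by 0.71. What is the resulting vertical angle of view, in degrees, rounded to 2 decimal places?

Effective focal length f = 28.5 × 0.71 = 20.235 mm.
α = 2·arctan(15.6 / (2 × 20.235)) = 2·arctan(0.38547) ≈ 42.1604°.

42.16°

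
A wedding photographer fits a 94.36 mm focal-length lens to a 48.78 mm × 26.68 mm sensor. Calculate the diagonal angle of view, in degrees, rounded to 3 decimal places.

Sensor diagonal = √(48.78² + 26.68²) = √3091.3108 ≈ 55.5996 mm.
Angle of view α = 2·arctan(d/2f) with d = 55.5996 mm and f = 94.36 mm.
d/2f = 0.29461; arctan(0.29461) ≈ 16.4157°, so α ≈ 32.8314°.

32.831°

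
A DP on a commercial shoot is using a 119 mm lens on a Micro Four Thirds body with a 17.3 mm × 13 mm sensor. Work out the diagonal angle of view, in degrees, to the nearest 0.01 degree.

Sensor diagonal = √(17.3² + 13²) = √468.2900 ≈ 21.6400 mm.
Angle of view α = 2·arctan(d/2f) with d = 21.6400 mm and f = 119 mm.
d/2f = 0.09092; arctan(0.09092) ≈ 5.1953°, so α ≈ 10.3906°.

10.39°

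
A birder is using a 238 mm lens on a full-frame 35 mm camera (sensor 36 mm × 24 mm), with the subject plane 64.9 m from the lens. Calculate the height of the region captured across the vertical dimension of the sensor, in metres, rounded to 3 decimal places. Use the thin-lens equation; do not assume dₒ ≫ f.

6.521 m

dₒ: 64.9 m = 64900 mm.
Similar triangles through the lens centre give W/dₒ = h/dᵢ; with 1/f = 1/dₒ + 1/dᵢ this gives W = h·(dₒ − f)/f.
W = 24 mm × (64900 − 238) / 238 = 24 × 271.6891 ≈ 6520.538 mm = 6.52054 m.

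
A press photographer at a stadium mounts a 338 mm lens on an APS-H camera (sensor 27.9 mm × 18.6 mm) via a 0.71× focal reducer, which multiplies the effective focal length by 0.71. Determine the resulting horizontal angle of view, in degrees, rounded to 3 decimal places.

6.654°

Effective focal length f = 338 × 0.71 = 239.98 mm.
α = 2·arctan(27.9 / (2 × 239.98)) = 2·arctan(0.05813) ≈ 6.6537°.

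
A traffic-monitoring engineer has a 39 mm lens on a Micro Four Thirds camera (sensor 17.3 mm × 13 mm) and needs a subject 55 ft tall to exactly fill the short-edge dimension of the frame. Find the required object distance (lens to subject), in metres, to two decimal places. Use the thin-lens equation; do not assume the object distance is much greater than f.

W: 55 ft × 304.8 mm/ft = 16764.00 mm.
Magnification m = h/W = dᵢ/dₒ; combined with 1/f = 1/dₒ + 1/dᵢ this gives dₒ = f·(1 + W/h).
dₒ = 39 mm × (1 + 16764/13) = 39 × 1290.5384 ≈ 50330.998 mm = 50.331 m.

50.33 m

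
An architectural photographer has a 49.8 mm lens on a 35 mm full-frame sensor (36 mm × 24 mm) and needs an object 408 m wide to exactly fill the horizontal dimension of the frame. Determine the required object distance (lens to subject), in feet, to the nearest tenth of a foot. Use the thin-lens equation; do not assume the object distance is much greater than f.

1851.9 ft

W: 408 m = 408000 mm.
Magnification m = w/W = dᵢ/dₒ; combined with 1/f = 1/dₒ + 1/dᵢ this gives dₒ = f·(1 + W/w).
dₒ = 49.8 mm × (1 + 408000/36) = 49.8 × 11334.3333 ≈ 564449.800 mm = 564449.800/304.8 ft = 1851.87 ft.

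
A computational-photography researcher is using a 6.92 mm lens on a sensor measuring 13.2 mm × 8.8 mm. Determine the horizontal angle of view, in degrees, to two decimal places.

87.29°

Angle of view α = 2·arctan(w/2f) with w = 13.2 mm and f = 6.92 mm.
w/2f = 0.95376; arctan(0.95376) ≈ 43.6441°, so α ≈ 87.2883°.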